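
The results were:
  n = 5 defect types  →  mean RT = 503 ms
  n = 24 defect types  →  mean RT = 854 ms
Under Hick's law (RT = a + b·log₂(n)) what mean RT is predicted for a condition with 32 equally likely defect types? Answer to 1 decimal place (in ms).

918.4 ms

Solve the two-equation system in a and b:
  b = (854 − 503) / (log₂ 24 − log₂ 5) = 351 / (4.5850 − 2.3219) = 155.101 ms/bit
  a = 503 − 155.101 × 2.3219 = 142.866 ms
Then RT(32) = 142.866 + 155.101 × log₂ 32 = 142.866 + 155.101 × 5 ≈ 918.373 ms.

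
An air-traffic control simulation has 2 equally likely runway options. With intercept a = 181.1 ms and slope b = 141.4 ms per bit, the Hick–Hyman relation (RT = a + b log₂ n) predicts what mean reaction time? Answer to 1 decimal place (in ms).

log₂(2) = 1 bits, so RT = 181.1 + 141.4 × 1 ≈ 322.500 ms.

322.5 ms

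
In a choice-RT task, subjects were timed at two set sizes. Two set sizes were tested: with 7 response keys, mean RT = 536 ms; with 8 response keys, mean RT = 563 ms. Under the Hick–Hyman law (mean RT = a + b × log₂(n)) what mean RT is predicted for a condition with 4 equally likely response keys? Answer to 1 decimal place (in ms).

With log₂ n on the abscissa the relation is linear; from the two conditions:
  b = (563 − 536) / (log₂ 8 − log₂ 7) = 27 / (3 − 2.8074) = 140.154 ms/bit
  a = 536 − 140.154 × 2.8074 = 142.538 ms
Then RT(4) = 142.538 + 140.154 × log₂ 4 = 142.538 + 140.154 × 2 ≈ 422.846 ms.

422.8 ms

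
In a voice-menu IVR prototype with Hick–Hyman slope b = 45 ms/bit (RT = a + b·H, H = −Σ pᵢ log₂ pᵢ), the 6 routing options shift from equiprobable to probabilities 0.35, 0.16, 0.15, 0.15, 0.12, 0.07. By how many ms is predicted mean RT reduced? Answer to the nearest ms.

Equiprobable entropy H₀ = log₂ 6 = 2.5850 bits.
Skewed entropy H = −Σ pᵢ log₂ pᵢ = 2.4098 bits.
ΔRT = b·(H₀ − H) = 45 × 0.1751 = 7.88 ms.

8 ms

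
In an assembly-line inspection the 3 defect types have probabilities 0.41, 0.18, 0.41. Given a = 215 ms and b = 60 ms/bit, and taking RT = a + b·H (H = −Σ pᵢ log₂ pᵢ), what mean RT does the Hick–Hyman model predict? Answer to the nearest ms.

305 ms

H = 0.41·log₂(1/0.41) + 0.18·log₂(1/0.18) + 0.41·log₂(1/0.41) = 1.5001 bits.
RT = 215 + 60 × 1.5001 = 305.00 ms.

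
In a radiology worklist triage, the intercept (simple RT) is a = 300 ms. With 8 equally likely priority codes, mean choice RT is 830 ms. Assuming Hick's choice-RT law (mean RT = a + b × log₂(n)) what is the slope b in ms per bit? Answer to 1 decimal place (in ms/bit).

176.7 ms/bit

8 alternatives carry log₂ 8 = 3 bits; the choice cost is 830 − 300 = 530 ms, so b = 530/3 = 176.667 ms/bit.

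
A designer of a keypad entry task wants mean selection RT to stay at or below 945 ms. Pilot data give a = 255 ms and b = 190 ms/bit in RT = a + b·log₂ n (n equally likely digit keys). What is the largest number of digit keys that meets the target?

12

Set 255 + 190·log₂ n ≤ 945 → log₂ n ≤ (945 − 255)/190 = 3.6316.
So n ≤ 2^3.6316 = 12.394; the largest integer n is 12.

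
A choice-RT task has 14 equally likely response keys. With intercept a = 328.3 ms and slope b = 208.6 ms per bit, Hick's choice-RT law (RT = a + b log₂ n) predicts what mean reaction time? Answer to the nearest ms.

1123 ms

log₂(14) = 3.8074 bits, so RT = 328.3 + 208.6 × 3.8074 ≈ 1122.514 ms.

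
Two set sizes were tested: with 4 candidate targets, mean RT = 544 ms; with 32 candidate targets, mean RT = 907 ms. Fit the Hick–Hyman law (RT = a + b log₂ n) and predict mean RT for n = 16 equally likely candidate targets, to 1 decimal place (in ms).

Fit slope and intercept:
  b = (907 − 544) / (log₂ 32 − log₂ 4) = 363 / (5 − 2) = 121.000 ms/bit
  a = 544 − 121.000 × 2 = 302.000 ms
Then RT(16) = 302.000 + 121.000 × log₂ 16 = 302.000 + 121.000 × 4 ≈ 786.000 ms.

786.0 ms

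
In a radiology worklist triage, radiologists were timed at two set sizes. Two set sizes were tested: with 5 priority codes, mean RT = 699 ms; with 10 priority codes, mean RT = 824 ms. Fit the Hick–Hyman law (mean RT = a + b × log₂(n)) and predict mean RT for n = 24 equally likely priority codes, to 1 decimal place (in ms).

RT is linear in log₂ n, so two points fix the line:
  b = (824 − 699) / (log₂ 10 − log₂ 5) = 125 / (3.3219 − 2.3219) = 125.000 ms/bit
  a = 699 − 125.000 × 2.3219 = 408.759 ms
Then RT(24) = 408.759 + 125.000 × log₂ 24 = 408.759 + 125.000 × 4.5850 ≈ 981.879 ms.

981.9 ms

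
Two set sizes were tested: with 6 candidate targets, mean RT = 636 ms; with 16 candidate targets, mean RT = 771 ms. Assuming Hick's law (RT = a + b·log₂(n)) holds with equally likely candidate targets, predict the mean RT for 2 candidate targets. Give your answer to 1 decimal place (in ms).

484.8 ms

Solve the two-equation system in a and b:
  b = (771 − 636) / (log₂ 16 − log₂ 6) = 135 / (4 − 2.5850) = 95.404 ms/bit
  a = 636 − 95.404 × 2.5850 = 389.385 ms
Then RT(2) = 389.385 + 95.404 × log₂ 2 = 389.385 + 95.404 × 1 ≈ 484.789 ms.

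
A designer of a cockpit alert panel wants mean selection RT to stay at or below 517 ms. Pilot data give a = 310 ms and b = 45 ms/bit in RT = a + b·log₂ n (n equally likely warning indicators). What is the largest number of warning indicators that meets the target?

45·log₂ n ≤ 517 − 310 = 207, giving log₂ n ≤ 4.6000 and n ≤ 24.251. The largest whole number is 24.

24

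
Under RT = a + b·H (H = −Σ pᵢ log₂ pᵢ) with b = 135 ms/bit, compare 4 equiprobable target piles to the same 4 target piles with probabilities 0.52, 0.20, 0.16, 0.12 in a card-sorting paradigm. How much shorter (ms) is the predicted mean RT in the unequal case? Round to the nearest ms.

34 ms

Equiprobable entropy H₀ = log₂ 4 = 2.0000 bits.
Skewed entropy H = −Σ pᵢ log₂ pᵢ = 1.7450 bits.
ΔRT = b·(H₀ − H) = 135 × 0.2550 = 34.42 ms.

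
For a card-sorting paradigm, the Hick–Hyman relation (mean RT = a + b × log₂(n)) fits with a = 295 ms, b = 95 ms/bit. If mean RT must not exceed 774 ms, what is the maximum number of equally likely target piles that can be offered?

32

95·log₂ n ≤ 774 − 295 = 479, giving log₂ n ≤ 5.0421 and n ≤ 32.948. The largest whole number is 32.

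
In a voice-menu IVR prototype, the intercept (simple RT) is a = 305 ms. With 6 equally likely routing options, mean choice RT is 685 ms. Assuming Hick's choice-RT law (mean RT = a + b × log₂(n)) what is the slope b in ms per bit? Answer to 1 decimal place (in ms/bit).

6 alternatives carry log₂ 6 = 2.5850 bits; the choice cost is 685 − 305 = 380 ms, so b = 380/2.5850 = 147.004 ms/bit.

147.0 ms/bit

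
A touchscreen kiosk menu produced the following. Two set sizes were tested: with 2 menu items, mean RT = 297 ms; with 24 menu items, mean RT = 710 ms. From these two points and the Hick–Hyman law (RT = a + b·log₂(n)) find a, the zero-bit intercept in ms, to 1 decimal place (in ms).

b = (RT₂ − RT₁)/(log₂ n₂ − log₂ n₁) = (710 − 297)/(4.5850 − 1) = 115.203 ms/bit.
a = RT₁ − b·log₂ n₁ = 297 − 115.203 × 1 = 181.797 ms.

181.8 ms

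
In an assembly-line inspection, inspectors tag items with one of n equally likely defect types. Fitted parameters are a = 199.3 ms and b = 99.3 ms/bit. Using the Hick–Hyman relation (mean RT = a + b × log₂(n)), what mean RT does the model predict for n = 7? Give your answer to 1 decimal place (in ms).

log₂(7) = 2.8074 bits, so RT = 199.3 + 99.3 × 2.8074 ≈ 478.070 ms.

478.1 ms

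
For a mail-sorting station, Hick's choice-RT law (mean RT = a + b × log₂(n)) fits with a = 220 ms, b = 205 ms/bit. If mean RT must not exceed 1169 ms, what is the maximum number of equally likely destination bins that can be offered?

24

Information budget: (1169 − 220)/205 = 4.6293 bits, so n ≤ 2^4.6293 = 24.748 → at most 24.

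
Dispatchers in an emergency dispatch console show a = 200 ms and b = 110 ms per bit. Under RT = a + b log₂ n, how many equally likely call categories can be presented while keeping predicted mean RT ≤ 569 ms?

10

Information budget: (569 − 200)/110 = 3.3545 bits, so n ≤ 2^3.3545 = 10.229 → at most 10.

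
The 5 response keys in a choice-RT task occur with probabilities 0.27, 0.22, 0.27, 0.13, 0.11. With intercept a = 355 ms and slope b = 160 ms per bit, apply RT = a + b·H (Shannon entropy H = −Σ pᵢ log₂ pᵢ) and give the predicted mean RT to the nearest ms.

712 ms

Entropy contributions −pᵢ log₂ pᵢ: 0.5100, 0.4806, 0.5100, 0.3826, 0.3503; sum H = 2.2335 bits.
RT = a + bH = 355 + 160·2.2335 = 712.37 ms.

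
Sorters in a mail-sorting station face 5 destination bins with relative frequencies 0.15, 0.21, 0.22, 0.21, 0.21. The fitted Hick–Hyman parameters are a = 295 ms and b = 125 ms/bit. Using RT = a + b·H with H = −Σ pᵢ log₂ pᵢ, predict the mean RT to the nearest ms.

584 ms

H = 0.15·log₂(1/0.15) + 0.21·log₂(1/0.21) + 0.22·log₂(1/0.22) + 0.21·log₂(1/0.21) + 0.21·log₂(1/0.21) = 2.3096 bits.
RT = 295 + 125 × 2.3096 = 583.70 ms.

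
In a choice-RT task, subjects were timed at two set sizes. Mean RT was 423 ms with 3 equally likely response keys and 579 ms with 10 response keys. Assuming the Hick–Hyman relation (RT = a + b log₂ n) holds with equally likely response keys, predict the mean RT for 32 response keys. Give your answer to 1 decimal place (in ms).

RT is linear in log₂ n, so two points fix the line:
  b = (579 − 423) / (log₂ 10 − log₂ 3) = 156 / (3.3219 − 1.5850) = 89.812 ms/bit
  a = 423 − 89.812 × 1.5850 = 280.652 ms
Then RT(32) = 280.652 + 89.812 × log₂ 32 = 280.652 + 89.812 × 5 ≈ 729.711 ms.

729.7 ms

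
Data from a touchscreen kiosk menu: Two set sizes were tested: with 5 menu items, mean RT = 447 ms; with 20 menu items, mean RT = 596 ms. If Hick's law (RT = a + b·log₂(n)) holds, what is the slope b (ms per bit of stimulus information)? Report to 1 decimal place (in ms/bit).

b = (RT₂ − RT₁)/(log₂ n₂ − log₂ n₁) = (596 − 447)/(4.3219 − 2.3219) = 74.500 ms/bit.

74.5 ms/bit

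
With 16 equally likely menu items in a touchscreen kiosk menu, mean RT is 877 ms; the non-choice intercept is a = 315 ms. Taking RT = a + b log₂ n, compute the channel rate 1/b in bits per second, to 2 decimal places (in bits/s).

7.12 bits/s

b = (877 − 315)/log₂ 16 = 562/4 = 140.500 ms per bit = 0.14050 s/bit; the reciprocal is 7.117 bits/s.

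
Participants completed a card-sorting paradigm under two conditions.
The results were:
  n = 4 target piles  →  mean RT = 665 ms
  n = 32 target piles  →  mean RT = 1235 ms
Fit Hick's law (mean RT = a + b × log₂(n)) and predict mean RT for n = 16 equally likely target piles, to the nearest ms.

With log₂ n on the abscissa the relation is linear; from the two conditions:
  b = (1235 − 665) / (log₂ 32 − log₂ 4) = 570 / (5 − 2) = 190 ms/bit
  a = 665 − 190 × 2 = 285 ms
Then RT(16) = 285 + 190 × log₂ 16 = 285 + 190 × 4 ≈ 1045.000 ms.

1045 ms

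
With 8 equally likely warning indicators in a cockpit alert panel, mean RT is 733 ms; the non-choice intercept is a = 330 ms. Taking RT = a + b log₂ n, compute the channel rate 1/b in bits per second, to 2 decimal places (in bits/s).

b = (733 − 330)/log₂ 8 = 403/3 = 134.333 ms per bit = 0.13433 s/bit; the reciprocal is 7.444 bits/s.

7.44 bits/s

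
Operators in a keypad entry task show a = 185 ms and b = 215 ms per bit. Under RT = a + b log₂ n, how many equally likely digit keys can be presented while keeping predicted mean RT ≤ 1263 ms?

Set 185 + 215·log₂ n ≤ 1263 → log₂ n ≤ (1263 − 185)/215 = 5.0140.
So n ≤ 2^5.0140 = 32.311; the largest integer n is 32.

32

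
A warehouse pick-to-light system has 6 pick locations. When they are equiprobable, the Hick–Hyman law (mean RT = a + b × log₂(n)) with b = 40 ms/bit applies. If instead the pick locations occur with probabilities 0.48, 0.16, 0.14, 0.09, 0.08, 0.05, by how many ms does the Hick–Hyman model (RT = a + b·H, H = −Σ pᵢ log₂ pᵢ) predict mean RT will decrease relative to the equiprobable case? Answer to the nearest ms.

The RT saving is b·ΔH. Equiprobable H₀ = log₂(6) = 2.5850 bits; with the given probabilities H = 2.1487 bits.
b·(H₀ − H) = 40 × (2.5850 − 2.1487) = 17.45 ms.

17 ms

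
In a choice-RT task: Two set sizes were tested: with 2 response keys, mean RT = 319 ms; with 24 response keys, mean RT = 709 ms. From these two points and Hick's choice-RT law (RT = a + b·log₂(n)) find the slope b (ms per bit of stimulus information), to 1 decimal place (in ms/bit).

108.8 ms/bit

b = (RT₂ − RT₁)/(log₂ n₂ − log₂ n₁) = (709 − 319)/(4.5850 − 1) = 108.788 ms/bit.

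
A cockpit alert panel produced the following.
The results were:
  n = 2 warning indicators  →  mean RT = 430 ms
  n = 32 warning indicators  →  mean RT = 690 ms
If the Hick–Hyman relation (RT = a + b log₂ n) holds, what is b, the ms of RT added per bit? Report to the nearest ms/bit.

b = (RT₂ − RT₁)/(log₂ n₂ − log₂ n₁) = (690 − 430)/(5 − 1) = 65 ms/bit.

65 ms/bit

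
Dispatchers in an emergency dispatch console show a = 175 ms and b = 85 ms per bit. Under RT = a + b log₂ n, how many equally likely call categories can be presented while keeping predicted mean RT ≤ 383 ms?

5

Information budget: (383 − 175)/85 = 2.4471 bits, so n ≤ 2^2.4471 = 5.453 → at most 5.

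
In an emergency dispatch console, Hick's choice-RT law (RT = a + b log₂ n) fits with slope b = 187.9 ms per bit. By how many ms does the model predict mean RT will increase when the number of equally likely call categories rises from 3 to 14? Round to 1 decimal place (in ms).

Only the slope matters, since a is common to both: ΔRT = b·log₂(n₂/n₁).
log₂(14) − log₂(3) = 3.8074 − 1.5850 = 2.2224.
ΔRT = 187.9 × 2.2224 = 417.588 ms.

417.6 ms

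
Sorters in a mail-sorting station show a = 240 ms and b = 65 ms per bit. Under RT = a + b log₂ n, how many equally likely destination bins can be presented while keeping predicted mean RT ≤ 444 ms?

Set 240 + 65·log₂ n ≤ 444 → log₂ n ≤ (444 − 240)/65 = 3.1385.
So n ≤ 2^3.1385 = 8.806; the largest integer n is 8.

8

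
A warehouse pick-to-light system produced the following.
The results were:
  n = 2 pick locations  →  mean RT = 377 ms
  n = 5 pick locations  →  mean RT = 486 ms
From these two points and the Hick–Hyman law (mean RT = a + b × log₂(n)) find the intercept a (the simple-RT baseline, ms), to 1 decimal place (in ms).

294.5 ms

b = (RT₂ − RT₁)/(log₂ n₂ − log₂ n₁) = (486 − 377)/(2.3219 − 1) = 82.455 ms/bit.
Intercept: a = 377 − 82.455·log₂(2) = 294.545 ms.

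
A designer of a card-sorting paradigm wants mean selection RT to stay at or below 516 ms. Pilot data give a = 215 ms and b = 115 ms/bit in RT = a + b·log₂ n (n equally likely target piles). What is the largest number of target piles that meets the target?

6

Set 215 + 115·log₂ n ≤ 516 → log₂ n ≤ (516 − 215)/115 = 2.6174.
So n ≤ 2^2.6174 = 6.136; the largest integer n is 6.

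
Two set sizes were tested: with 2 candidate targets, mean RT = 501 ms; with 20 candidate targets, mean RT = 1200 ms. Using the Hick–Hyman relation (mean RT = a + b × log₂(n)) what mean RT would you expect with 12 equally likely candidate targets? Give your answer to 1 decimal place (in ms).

Fit slope and intercept:
  b = (1200 − 501) / (log₂ 20 − log₂ 2) = 699 / (4.3219 − 1) = 210.420 ms/bit
  a = 501 − 210.420 × 1 = 290.580 ms
Then RT(12) = 290.580 + 210.420 × log₂ 12 = 290.580 + 210.420 × 3.5850 ≈ 1044.928 ms.

1044.9 ms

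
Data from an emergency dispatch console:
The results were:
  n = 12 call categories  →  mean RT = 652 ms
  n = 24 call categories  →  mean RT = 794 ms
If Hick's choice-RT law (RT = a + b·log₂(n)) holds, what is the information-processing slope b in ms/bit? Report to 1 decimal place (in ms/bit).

b = (RT₂ − RT₁)/(log₂ n₂ − log₂ n₁) = (794 − 652)/(4.5850 − 3.5850) = 142.000 ms/bit.

142.0 ms/bit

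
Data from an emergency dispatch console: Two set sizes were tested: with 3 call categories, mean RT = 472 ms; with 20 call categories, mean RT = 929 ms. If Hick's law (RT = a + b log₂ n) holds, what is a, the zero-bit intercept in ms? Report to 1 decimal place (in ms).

207.4 ms

b = (RT₂ − RT₁)/(log₂ n₂ − log₂ n₁) = (929 − 472)/(4.3219 − 1.5850) = 166.973 ms/bit.
a = RT₁ − b·log₂ n₁ = 472 − 166.973 × 1.5850 = 207.354 ms.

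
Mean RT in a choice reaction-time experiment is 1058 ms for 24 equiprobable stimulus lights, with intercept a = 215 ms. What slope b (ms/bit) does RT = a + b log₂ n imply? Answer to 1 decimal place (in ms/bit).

183.9 ms/bit

24 alternatives carry log₂ 24 = 4.5850 bits; the choice cost is 1058 − 215 = 843 ms, so b = 843/4.5850 = 183.862 ms/bit.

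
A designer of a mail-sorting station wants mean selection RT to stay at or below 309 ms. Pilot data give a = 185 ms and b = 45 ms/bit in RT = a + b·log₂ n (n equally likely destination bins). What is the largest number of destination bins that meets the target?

6

45·log₂ n ≤ 309 − 185 = 124, giving log₂ n ≤ 2.7556 and n ≤ 6.753. The largest whole number is 6.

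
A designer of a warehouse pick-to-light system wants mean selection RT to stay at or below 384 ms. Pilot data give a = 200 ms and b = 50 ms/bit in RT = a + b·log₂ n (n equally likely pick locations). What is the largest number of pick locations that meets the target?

Set 200 + 50·log₂ n ≤ 384 → log₂ n ≤ (384 − 200)/50 = 3.6800.
So n ≤ 2^3.6800 = 12.817; the largest integer n is 12.

12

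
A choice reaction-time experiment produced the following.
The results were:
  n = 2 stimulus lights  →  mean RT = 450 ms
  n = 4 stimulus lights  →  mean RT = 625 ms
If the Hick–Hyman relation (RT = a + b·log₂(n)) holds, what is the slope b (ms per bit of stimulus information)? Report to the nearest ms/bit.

Slope: b = (625 − 450) / (log₂ 4 − log₂ 2) = 175/1.0000 = 175 ms/bit.

175 ms/bit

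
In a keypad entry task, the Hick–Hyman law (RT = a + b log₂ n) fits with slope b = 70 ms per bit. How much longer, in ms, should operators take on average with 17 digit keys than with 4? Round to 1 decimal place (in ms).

146.1 ms

The intercept a cancels: ΔRT = b·(log₂ n₂ − log₂ n₁) = b·log₂(n₂/n₁).
log₂(17) − log₂(4) = 4.0875 − 2 = 2.0875.
ΔRT = 70 × 2.0875 = 146.122 ms.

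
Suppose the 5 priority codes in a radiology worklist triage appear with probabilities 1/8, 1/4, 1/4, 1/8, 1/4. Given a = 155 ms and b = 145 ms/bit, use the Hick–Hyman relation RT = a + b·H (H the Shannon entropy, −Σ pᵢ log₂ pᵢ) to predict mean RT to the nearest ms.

481 ms

Each term −pᵢ log₂ pᵢ: 0.125·3 + 0.25·2 + 0.25·2 + 0.125·3 + 0.25·2; summed, H = 2.250 bits.
Mean RT = a + bH = 155 + 145·2.250 = 481.25 ms.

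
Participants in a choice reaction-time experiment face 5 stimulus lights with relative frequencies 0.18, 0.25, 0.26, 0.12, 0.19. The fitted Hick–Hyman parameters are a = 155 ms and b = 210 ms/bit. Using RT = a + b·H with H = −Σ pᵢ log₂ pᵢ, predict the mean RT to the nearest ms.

Entropy contributions −pᵢ log₂ pᵢ: 0.4453, 0.5000, 0.5053, 0.3671, 0.4552; sum H = 2.2729 bits.
RT = a + bH = 155 + 210·2.2729 = 632.31 ms.

632 ms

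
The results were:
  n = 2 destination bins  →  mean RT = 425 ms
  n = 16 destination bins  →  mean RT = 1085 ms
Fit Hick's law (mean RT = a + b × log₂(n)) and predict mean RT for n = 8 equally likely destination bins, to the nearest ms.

865 ms

With log₂ n on the abscissa the relation is linear; from the two conditions:
  b = (1085 − 425) / (log₂ 16 − log₂ 2) = 660 / (4 − 1) = 220 ms/bit
  a = 425 − 220 × 1 = 205 ms
Then RT(8) = 205 + 220 × log₂ 8 = 205 + 220 × 3 ≈ 865.000 ms.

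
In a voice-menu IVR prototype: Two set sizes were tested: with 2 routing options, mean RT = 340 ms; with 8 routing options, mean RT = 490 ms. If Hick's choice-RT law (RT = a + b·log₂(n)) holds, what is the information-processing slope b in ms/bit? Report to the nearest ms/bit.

Slope: b = (490 − 340) / (log₂ 8 − log₂ 2) = 150/2.0000 = 75 ms/bit.

75 ms/bit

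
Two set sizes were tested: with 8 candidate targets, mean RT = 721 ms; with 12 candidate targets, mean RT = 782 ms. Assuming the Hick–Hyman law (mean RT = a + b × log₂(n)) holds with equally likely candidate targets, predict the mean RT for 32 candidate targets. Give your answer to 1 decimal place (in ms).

929.6 ms

Fit slope and intercept:
  b = (782 − 721) / (log₂ 12 − log₂ 8) = 61 / (3.5850 − 3) = 104.280 ms/bit
  a = 721 − 104.280 × 3 = 408.159 ms
Then RT(32) = 408.159 + 104.280 × log₂ 32 = 408.159 + 104.280 × 5 ≈ 929.560 ms.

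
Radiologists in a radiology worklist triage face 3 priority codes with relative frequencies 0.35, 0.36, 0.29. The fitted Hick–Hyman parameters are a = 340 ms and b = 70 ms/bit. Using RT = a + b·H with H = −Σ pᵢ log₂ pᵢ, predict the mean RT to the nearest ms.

451 ms

Entropy contributions −pᵢ log₂ pᵢ: 0.5301, 0.5306, 0.5179; sum H = 1.5786 bits.
RT = a + bH = 340 + 70·1.5786 = 450.50 ms.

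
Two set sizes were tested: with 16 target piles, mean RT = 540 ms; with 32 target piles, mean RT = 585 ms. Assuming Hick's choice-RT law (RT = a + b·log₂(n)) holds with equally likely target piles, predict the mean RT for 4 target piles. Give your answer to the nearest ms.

450 ms

With log₂ n on the abscissa the relation is linear; from the two conditions:
  b = (585 − 540) / (log₂ 32 − log₂ 16) = 45 / (5 − 4) = 45 ms/bit
  a = 540 − 45 × 4 = 360 ms
Then RT(4) = 360 + 45 × log₂ 4 = 360 + 45 × 2 ≈ 450.000 ms.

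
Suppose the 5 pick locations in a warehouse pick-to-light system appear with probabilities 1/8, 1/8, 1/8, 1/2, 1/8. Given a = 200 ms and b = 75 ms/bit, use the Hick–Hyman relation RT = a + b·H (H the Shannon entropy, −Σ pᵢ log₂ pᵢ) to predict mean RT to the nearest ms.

Each term −pᵢ log₂ pᵢ: 0.125·3 + 0.125·3 + 0.125·3 + 0.5·1 + 0.125·3; summed, H = 2.000 bits.
Mean RT = a + bH = 200 + 75·2.000 = 350.00 ms.

350 ms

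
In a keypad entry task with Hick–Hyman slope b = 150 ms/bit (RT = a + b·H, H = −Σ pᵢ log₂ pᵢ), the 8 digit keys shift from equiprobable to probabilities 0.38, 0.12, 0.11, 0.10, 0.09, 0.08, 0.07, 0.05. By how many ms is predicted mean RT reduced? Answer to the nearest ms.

The RT saving is b·ΔH. Equiprobable H₀ = log₂(8) = 3.0000 bits; with the given probabilities H = 2.6688 bits.
b·(H₀ − H) = 150 × (3.0000 − 2.6688) = 49.68 ms.

50 ms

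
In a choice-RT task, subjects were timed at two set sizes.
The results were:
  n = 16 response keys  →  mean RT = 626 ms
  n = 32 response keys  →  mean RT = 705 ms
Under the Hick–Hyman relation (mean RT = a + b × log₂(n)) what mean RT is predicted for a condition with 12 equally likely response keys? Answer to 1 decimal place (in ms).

593.2 ms

RT is linear in log₂ n, so two points fix the line:
  b = (705 − 626) / (log₂ 32 − log₂ 16) = 79 / (5 − 4) = 79.000 ms/bit
  a = 626 − 79.000 × 4 = 310.000 ms
Then RT(12) = 310.000 + 79.000 × log₂ 12 = 310.000 + 79.000 × 3.5850 ≈ 593.212 ms.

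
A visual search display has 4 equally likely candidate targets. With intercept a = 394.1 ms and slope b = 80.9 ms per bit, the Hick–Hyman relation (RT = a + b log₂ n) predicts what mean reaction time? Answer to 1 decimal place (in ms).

log₂(4) = 2 bits, so RT = 394.1 + 80.9 × 2 ≈ 555.900 ms.

555.9 ms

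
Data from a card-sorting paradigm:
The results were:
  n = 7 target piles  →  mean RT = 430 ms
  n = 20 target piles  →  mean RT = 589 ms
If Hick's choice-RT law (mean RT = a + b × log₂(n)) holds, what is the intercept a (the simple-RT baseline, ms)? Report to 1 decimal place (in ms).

135.3 ms

Slope: b = (589 − 430) / (log₂ 20 − log₂ 7) = 159/1.5146 = 104.980 ms/bit.
Intercept: a = 430 − 104.980·log₂(7) = 135.284 ms.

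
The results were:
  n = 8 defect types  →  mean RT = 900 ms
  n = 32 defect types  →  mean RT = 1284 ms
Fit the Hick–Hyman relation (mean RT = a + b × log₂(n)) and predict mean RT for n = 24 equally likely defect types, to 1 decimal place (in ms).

1204.3 ms

Fit slope and intercept:
  b = (1284 − 900) / (log₂ 32 − log₂ 8) = 384 / (5 − 3) = 192.000 ms/bit
  a = 900 − 192.000 × 3 = 324.000 ms
Then RT(24) = 324.000 + 192.000 × log₂ 24 = 324.000 + 192.000 × 4.5850 ≈ 1204.313 ms.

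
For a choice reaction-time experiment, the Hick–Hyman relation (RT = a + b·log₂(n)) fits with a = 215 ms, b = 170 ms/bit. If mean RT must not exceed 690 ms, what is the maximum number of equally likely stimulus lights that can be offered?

6

Information budget: (690 − 215)/170 = 2.7941 bits, so n ≤ 2^2.7941 = 6.936 → at most 6.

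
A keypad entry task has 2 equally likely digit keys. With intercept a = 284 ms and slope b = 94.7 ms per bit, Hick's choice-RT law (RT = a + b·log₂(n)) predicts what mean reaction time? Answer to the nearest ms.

log₂(2) = 1 bits, so RT = 284 + 94.7 × 1 ≈ 378.700 ms.

379 ms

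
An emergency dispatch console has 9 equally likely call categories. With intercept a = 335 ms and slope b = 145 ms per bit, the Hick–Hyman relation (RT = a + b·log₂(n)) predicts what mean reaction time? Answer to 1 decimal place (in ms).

794.6 ms

log₂(9) = 3.1699 bits, so RT = 335 + 145 × 3.1699 ≈ 794.639 ms.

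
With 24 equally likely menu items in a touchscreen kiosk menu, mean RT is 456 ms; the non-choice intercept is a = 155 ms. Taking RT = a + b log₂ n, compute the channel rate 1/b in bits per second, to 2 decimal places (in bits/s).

15.23 bits/s

Choice component = 456 − 155 = 301 ms over log₂(24) = 4.5850 bits.
b = 301 / 4.5850 = 65.649 ms/bit, so 1/b = 15.232 bits/s.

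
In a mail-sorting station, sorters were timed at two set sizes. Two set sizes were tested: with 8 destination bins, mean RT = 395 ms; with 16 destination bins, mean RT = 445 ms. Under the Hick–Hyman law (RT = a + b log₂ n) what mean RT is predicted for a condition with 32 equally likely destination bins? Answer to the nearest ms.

495 ms

With log₂ n on the abscissa the relation is linear; from the two conditions:
  b = (445 − 395) / (log₂ 16 − log₂ 8) = 50 / (4 − 3) = 50 ms/bit
  a = 395 − 50 × 3 = 245 ms
Then RT(32) = 245 + 50 × log₂ 32 = 245 + 50 × 5 ≈ 495.000 ms.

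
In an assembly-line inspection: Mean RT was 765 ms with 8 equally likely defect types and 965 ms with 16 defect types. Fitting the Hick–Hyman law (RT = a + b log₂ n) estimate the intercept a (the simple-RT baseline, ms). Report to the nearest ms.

Slope: b = (965 − 765) / (log₂ 16 − log₂ 8) = 200/1.0000 = 200 ms/bit.
a = RT₁ − b·log₂ n₁ = 765 − 200 × 3 = 165.000 ms.

165 ms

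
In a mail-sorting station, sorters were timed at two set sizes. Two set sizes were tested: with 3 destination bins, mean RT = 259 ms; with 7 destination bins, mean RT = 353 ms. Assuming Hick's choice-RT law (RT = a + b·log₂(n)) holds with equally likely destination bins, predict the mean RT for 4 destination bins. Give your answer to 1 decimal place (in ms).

290.9 ms

RT is linear in log₂ n, so two points fix the line:
  b = (353 − 259) / (log₂ 7 − log₂ 3) = 94 / (2.8074 − 1.5850) = 76.898 ms/bit
  a = 259 − 76.898 × 1.5850 = 137.119 ms
Then RT(4) = 137.119 + 76.898 × log₂ 4 = 137.119 + 76.898 × 2 ≈ 290.916 ms.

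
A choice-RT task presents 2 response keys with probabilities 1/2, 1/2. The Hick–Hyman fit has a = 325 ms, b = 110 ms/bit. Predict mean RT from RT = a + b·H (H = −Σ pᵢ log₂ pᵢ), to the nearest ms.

435 ms

Each term −pᵢ log₂ pᵢ: 0.5·1 + 0.5·1; summed, H = 1.000 bits.
Mean RT = a + bH = 325 + 110·1.000 = 435.00 ms.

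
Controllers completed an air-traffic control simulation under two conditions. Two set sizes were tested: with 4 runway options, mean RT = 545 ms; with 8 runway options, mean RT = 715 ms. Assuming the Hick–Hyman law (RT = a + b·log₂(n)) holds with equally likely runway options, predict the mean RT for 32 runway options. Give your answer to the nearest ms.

Fit slope and intercept:
  b = (715 − 545) / (log₂ 8 − log₂ 4) = 170 / (3 − 2) = 170 ms/bit
  a = 545 − 170 × 2 = 205 ms
Then RT(32) = 205 + 170 × log₂ 32 = 205 + 170 × 5 ≈ 1055.000 ms.

1055 ms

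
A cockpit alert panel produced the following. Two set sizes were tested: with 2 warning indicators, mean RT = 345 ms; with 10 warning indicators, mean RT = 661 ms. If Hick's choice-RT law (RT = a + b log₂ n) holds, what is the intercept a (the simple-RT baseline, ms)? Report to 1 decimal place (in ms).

208.9 ms

Slope: b = (661 − 345) / (log₂ 10 − log₂ 2) = 316/2.3219 = 136.094 ms/bit.
a = RT₁ − b·log₂ n₁ = 345 − 136.094 × 1 = 208.906 ms.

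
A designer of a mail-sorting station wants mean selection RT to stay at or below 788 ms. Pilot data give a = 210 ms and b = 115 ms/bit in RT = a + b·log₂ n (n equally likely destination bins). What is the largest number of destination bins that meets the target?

Information budget: (788 − 210)/115 = 5.0261 bits, so n ≤ 2^5.0261 = 32.584 → at most 32.

32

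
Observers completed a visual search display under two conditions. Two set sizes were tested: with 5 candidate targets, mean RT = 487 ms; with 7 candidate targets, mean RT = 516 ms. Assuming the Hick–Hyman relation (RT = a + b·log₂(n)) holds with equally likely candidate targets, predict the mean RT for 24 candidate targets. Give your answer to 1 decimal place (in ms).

Fit slope and intercept:
  b = (516 − 487) / (log₂ 7 − log₂ 5) = 29 / (2.8074 − 2.3219) = 59.741 ms/bit
  a = 487 − 59.741 × 2.3219 = 348.285 ms
Then RT(24) = 348.285 + 59.741 × log₂ 24 = 348.285 + 59.741 × 4.5850 ≈ 622.196 ms.

622.2 ms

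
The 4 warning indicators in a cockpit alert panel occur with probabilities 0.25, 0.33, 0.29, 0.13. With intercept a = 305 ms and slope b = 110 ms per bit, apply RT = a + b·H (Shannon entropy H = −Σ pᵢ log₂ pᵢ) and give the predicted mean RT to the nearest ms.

517 ms

Entropy contributions −pᵢ log₂ pᵢ: 0.5000, 0.5278, 0.5179, 0.3826; sum H = 1.9284 bits.
RT = a + bH = 305 + 110·1.9284 = 517.12 ms.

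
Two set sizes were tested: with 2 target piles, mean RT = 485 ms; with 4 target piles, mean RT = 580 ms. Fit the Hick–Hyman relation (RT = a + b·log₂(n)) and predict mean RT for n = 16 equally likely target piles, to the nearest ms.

RT is linear in log₂ n, so two points fix the line:
  b = (580 − 485) / (log₂ 4 − log₂ 2) = 95 / (2 − 1) = 95 ms/bit
  a = 485 − 95 × 1 = 390 ms
Then RT(16) = 390 + 95 × log₂ 16 = 390 + 95 × 4 ≈ 770.000 ms.

770 ms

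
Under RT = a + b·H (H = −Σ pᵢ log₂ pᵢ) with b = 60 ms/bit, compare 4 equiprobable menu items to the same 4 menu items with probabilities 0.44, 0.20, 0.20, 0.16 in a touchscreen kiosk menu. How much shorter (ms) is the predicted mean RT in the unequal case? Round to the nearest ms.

The RT saving is b·ΔH. Equiprobable H₀ = log₂(4) = 2.0000 bits; with the given probabilities H = 1.8729 bits.
b·(H₀ − H) = 60 × (2.0000 − 1.8729) = 7.62 ms.

8 ms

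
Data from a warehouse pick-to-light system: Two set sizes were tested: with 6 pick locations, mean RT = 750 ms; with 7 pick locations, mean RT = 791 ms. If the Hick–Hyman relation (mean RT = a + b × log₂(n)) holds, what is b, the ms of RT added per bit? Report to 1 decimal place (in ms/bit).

184.4 ms/bit

b = (RT₂ − RT₁)/(log₂ n₂ − log₂ n₁) = (791 − 750)/(2.8074 − 2.5850) = 184.359 ms/bit.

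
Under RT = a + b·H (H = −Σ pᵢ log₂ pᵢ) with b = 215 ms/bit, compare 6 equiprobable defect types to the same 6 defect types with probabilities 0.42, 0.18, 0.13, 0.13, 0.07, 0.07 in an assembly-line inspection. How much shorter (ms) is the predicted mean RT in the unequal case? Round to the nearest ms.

The RT saving is b·ΔH. Equiprobable H₀ = log₂(6) = 2.5850 bits; with the given probabilities H = 2.2734 bits.
b·(H₀ − H) = 215 × (2.5850 − 2.2734) = 67.00 ms.

67 ms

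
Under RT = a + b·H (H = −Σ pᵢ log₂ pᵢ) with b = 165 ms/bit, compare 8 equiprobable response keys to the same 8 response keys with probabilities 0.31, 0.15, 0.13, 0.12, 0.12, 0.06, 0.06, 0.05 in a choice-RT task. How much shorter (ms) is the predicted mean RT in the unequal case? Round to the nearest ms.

Equiprobable entropy H₀ = log₂ 8 = 3.0000 bits.
Skewed entropy H = −Σ pᵢ log₂ pᵢ = 2.7543 bits.
ΔRT = b·(H₀ − H) = 165 × 0.2457 = 40.54 ms.

41 ms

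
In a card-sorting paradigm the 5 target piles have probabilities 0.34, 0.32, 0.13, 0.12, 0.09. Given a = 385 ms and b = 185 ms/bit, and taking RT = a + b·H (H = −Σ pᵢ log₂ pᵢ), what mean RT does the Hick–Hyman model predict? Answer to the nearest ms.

777 ms

H = 0.34·log₂(1/0.34) + 0.32·log₂(1/0.32) + 0.13·log₂(1/0.13) + 0.12·log₂(1/0.12) + 0.09·log₂(1/0.09) = 2.1176 bits.
RT = 385 + 185 × 2.1176 = 776.75 ms.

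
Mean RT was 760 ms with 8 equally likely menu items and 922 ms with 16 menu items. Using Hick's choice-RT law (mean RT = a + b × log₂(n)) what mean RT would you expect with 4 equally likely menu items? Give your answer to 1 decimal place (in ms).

598.0 ms

Solve the two-equation system in a and b:
  b = (922 − 760) / (log₂ 16 − log₂ 8) = 162 / (4 − 3) = 162.000 ms/bit
  a = 760 − 162.000 × 3 = 274.000 ms
Then RT(4) = 274.000 + 162.000 × log₂ 4 = 274.000 + 162.000 × 2 ≈ 598.000 ms.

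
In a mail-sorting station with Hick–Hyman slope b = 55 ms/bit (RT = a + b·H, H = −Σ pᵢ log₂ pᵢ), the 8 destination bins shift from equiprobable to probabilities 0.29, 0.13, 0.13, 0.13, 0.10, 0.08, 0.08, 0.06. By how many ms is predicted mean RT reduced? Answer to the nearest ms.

10 ms

Equiprobable entropy H₀ = log₂ 8 = 3.0000 bits.
Skewed entropy H = −Σ pᵢ log₂ pᵢ = 2.8246 bits.
ΔRT = b·(H₀ − H) = 55 × 0.1754 = 9.65 ms.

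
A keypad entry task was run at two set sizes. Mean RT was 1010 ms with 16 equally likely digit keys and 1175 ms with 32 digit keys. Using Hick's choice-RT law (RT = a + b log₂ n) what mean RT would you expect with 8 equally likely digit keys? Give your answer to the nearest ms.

Solve the two-equation system in a and b:
  b = (1175 − 1010) / (log₂ 32 − log₂ 16) = 165 / (5 − 4) = 165 ms/bit
  a = 1010 − 165 × 4 = 350 ms
Then RT(8) = 350 + 165 × log₂ 8 = 350 + 165 × 3 ≈ 845.000 ms.

845 ms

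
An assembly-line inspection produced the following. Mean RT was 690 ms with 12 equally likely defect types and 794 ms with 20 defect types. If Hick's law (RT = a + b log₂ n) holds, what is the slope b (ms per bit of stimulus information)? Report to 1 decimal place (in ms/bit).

Slope: b = (794 − 690) / (log₂ 20 − log₂ 12) = 104/0.7370 = 141.119 ms/bit.

141.1 ms/bit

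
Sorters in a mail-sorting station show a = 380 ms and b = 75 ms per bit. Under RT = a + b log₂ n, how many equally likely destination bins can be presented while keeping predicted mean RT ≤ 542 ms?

4

75·log₂ n ≤ 542 − 380 = 162, giving log₂ n ≤ 2.1600 and n ≤ 4.469. The largest whole number is 4.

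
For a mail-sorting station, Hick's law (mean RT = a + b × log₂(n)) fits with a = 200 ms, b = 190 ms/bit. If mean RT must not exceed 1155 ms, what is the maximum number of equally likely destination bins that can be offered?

32

Set 200 + 190·log₂ n ≤ 1155 → log₂ n ≤ (1155 − 200)/190 = 5.0263.
So n ≤ 2^5.0263 = 32.589; the largest integer n is 32.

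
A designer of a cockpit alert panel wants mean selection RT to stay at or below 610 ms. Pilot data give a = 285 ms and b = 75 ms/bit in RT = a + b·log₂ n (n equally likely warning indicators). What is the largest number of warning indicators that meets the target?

20

75·log₂ n ≤ 610 − 285 = 325, giving log₂ n ≤ 4.3333 and n ≤ 20.159. The largest whole number is 20.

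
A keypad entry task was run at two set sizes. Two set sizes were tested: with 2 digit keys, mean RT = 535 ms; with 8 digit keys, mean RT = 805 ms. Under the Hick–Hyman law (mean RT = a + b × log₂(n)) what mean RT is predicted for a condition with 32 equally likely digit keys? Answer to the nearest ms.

1075 ms

With log₂ n on the abscissa the relation is linear; from the two conditions:
  b = (805 − 535) / (log₂ 8 − log₂ 2) = 270 / (3 − 1) = 135 ms/bit
  a = 535 − 135 × 1 = 400 ms
Then RT(32) = 400 + 135 × log₂ 32 = 400 + 135 × 5 ≈ 1075.000 ms.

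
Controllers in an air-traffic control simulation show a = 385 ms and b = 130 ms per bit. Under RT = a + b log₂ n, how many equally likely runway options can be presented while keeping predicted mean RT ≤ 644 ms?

3

Set 385 + 130·log₂ n ≤ 644 → log₂ n ≤ (644 − 385)/130 = 1.9923.
So n ≤ 2^1.9923 = 3.979; the largest integer n is 3.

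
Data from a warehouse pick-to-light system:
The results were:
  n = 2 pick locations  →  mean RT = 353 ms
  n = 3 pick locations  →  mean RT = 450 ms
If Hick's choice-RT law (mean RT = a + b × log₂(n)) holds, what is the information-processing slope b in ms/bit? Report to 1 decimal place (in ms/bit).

165.8 ms/bit

The slope on a log₂ axis is (450 − 353) / (1.5850 − 1) = 165.823 ms/bit.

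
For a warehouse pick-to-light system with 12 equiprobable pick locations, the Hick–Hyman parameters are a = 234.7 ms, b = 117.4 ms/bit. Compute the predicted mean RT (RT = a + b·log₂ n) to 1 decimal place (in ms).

log₂(12) = 3.5850 bits, so RT = 234.7 + 117.4 × 3.5850 ≈ 655.575 ms.

655.6 ms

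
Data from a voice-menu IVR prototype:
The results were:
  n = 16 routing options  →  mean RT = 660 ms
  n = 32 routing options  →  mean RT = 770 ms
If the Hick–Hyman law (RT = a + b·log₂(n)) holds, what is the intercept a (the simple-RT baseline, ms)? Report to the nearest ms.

220 ms

b = (RT₂ − RT₁)/(log₂ n₂ − log₂ n₁) = (770 − 660)/(5 − 4) = 110 ms/bit.
a = RT₁ − b·log₂ n₁ = 660 − 110 × 4 = 220.000 ms.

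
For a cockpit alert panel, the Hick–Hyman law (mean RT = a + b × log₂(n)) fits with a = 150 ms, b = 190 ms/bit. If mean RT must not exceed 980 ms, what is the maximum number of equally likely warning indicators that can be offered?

20

Set 150 + 190·log₂ n ≤ 980 → log₂ n ≤ (980 − 150)/190 = 4.3684.
So n ≤ 2^4.3684 = 20.655; the largest integer n is 20.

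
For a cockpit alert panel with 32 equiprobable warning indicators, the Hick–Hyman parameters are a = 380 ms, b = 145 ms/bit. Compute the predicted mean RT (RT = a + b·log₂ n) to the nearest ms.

1105 ms

log₂(32) = 5 bits, so RT = 380 + 145 × 5 ≈ 1105.000 ms.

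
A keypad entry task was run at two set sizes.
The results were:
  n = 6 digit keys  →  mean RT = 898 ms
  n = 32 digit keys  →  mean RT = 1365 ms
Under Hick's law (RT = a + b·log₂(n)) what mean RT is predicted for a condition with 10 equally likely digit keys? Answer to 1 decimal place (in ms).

1040.5 ms

With log₂ n on the abscissa the relation is linear; from the two conditions:
  b = (1365 − 898) / (log₂ 32 − log₂ 6) = 467 / (5 − 2.5850) = 193.372 ms/bit
  a = 898 − 193.372 × 2.5850 = 398.141 ms
Then RT(10) = 398.141 + 193.372 × log₂ 10 = 398.141 + 193.372 × 3.3219 ≈ 1040.508 ms.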